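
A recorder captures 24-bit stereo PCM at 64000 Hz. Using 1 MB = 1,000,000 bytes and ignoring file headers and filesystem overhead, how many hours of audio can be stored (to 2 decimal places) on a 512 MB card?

Uncompressed byte rate = 64,000 × 3 × 2 = 384,000 bytes/s.
Capacity = 512 × 1,000,000 = 512,000,000 bytes.
512,000,000 / 384,000 ≈ 1333.33 s → 0.37 hours.

0.37 hours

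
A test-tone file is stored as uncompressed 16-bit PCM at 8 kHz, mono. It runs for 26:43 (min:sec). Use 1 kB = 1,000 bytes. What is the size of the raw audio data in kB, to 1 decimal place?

25648.0 kB

Duration = 26:43 (min:sec) = 1,603 s.
Bytes = 8,000 samples/s × 1,603 s × 2 bytes/sample × 1 ch = 25,648,000 bytes.
25,648,000 / 1,000 = 25648.0 kB.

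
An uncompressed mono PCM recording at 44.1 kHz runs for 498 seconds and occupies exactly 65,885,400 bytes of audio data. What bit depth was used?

24 bits

Bytes per sample = 65,885,400 / (44,100 × 498 × 1) = 65,885,400 / 21,961,800 = 3.
Bit depth = 3 × 8 = 24 bits.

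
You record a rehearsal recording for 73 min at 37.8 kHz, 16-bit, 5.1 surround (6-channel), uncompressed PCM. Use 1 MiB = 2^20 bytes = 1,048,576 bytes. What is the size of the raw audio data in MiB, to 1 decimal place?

Duration = 73 min = 4,380 s.
Bytes = 37,800 samples/s × 4,380 s × 2 bytes/sample × 6 ch = 1,986,768,000 bytes.
1,986,768,000 / 1,048,576 = 1894.7 MiB.

1894.7 MiB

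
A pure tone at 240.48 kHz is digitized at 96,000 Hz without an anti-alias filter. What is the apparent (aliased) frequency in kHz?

47.52 kHz

Nyquist = 96,000/2 = 48,000 Hz; 240,480 Hz exceeds it.
Alias = |240,480 − 3×96,000| = |240,480 − 288,000| = 47,520 Hz = 47.52 kHz.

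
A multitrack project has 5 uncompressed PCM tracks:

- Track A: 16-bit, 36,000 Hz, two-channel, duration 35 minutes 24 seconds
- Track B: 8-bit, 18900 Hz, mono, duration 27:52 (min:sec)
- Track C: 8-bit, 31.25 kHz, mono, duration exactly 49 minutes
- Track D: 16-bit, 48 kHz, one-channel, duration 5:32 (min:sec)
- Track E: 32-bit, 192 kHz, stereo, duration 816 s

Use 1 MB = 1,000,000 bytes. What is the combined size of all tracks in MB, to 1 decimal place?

Track A: 35 minutes 24 seconds = 2,124 s; 36,000 × 2,124 × 2 × 2 = 305,856,000 bytes.
Track B: 27:52 (min:sec) = 1,672 s; 18,900 × 1,672 × 1 × 1 = 31,600,800 bytes.
Track C: exactly 49 minutes = 2,940 s; 31,250 × 2,940 × 1 × 1 = 91,875,000 bytes.
Track D: 5:32 (min:sec) = 332 s; 48,000 × 332 × 2 × 1 = 31,872,000 bytes.
Track E: 192,000 × 816 × 4 × 2 = 1,253,376,000 bytes.
Total = 1,714,579,800 bytes = 1714.6 MB.

1714.6 MB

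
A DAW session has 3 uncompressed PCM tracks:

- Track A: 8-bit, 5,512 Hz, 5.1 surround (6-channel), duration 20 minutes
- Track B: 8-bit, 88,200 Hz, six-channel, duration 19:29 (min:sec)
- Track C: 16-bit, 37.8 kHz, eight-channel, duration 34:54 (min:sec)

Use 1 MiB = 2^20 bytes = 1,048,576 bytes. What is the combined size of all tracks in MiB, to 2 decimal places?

Track A: 20 minutes = 1,200 s; 5,512 × 1,200 × 1 × 6 = 39,686,400 bytes.
Track B: 19:29 (min:sec) = 1,169 s; 88,200 × 1,169 × 1 × 6 = 618,634,800 bytes.
Track C: 34:54 (min:sec) = 2,094 s; 37,800 × 2,094 × 2 × 8 = 1,266,451,200 bytes.
Total = 1,924,772,400 bytes = 1835.61 MiB.

1835.61 MiB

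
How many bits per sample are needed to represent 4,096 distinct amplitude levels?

log2(4,096) = 12.

12 bits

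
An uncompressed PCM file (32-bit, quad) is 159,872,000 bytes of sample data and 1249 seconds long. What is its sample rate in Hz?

8,000 Hz

Bytes = sample_rate × seconds × bytes_per_sample × channels.
sample_rate = 159,872,000 / (1,249 × 4 × 4) = 159,872,000 / 19,984 = 8,000 Hz.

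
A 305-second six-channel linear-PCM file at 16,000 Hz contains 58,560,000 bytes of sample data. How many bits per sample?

16 bits

Bytes per sample = 58,560,000 / (16,000 × 305 × 6) = 58,560,000 / 29,280,000 = 2.
Bit depth = 2 × 8 = 16 bits.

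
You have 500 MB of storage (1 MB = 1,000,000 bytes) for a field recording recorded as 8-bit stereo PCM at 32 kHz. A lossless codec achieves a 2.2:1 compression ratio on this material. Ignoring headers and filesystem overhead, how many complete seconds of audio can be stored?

17,187 seconds

Uncompressed byte rate = 32,000 × 1 × 2 = 64,000 bytes/s.
After 2.2:1 compression, effective rate ≈ 29090.91 bytes/s.
Capacity = 500 × 1,000,000 = 500,000,000 bytes.
500,000,000 / effective rate ≈ 17187.5 s → 17,187 seconds.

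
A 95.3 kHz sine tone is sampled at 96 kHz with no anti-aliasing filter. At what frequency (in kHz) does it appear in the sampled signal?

0.7 kHz

Nyquist = 96,000/2 = 48,000 Hz; 95,300 Hz exceeds it.
Alias = |95,300 − 1×96,000| = |95,300 − 96,000| = 700 Hz = 0.7 kHz.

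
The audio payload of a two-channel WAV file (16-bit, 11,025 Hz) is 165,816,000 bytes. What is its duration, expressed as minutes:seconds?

62:40

Byte rate = 11,025 × 2 × 2 = 44,100 bytes/s.
Duration = 165,816,000 / 44,100 = 3,760 s.
3,760 s = 62:40.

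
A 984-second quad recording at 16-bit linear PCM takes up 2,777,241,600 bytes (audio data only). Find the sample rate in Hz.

352,800 Hz

Bytes = sample_rate × seconds × bytes_per_sample × channels.
sample_rate = 2,777,241,600 / (984 × 2 × 4) = 2,777,241,600 / 7,872 = 352,800 Hz.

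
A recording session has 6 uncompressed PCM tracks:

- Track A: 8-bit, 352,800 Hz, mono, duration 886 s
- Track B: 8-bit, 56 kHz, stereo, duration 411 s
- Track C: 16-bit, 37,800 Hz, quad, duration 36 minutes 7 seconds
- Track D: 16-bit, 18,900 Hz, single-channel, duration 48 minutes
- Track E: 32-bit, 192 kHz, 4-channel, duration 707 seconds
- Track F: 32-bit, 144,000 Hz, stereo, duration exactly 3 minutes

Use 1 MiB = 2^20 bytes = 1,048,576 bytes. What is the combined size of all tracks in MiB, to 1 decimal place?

Track A: 352,800 × 886 × 1 × 1 = 312,580,800 bytes.
Track B: 56,000 × 411 × 1 × 2 = 46,032,000 bytes.
Track C: 36 minutes 7 seconds = 2,167 s; 37,800 × 2,167 × 2 × 4 = 655,300,800 bytes.
Track D: 48 minutes = 2,880 s; 18,900 × 2,880 × 2 × 1 = 108,864,000 bytes.
Track E: 192,000 × 707 × 4 × 4 = 2,171,904,000 bytes.
Track F: exactly 3 minutes = 180 s; 144,000 × 180 × 4 × 2 = 207,360,000 bytes.
Total = 3,502,041,600 bytes = 3339.8 MiB.

3339.8 MiB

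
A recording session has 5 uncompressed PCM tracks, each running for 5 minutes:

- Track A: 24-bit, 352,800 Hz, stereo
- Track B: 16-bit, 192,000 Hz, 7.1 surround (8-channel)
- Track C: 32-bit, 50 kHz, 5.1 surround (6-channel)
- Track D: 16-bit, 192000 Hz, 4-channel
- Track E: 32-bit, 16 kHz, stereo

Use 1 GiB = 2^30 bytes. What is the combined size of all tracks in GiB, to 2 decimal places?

5 minutes = 300 s.
Track A: 352,800 × 300 × 3 × 2 = 635,040,000 bytes.
Track B: 192,000 × 300 × 2 × 8 = 921,600,000 bytes.
Track C: 50,000 × 300 × 4 × 6 = 360,000,000 bytes.
Track D: 192,000 × 300 × 2 × 4 = 460,800,000 bytes.
Track E: 16,000 × 300 × 4 × 2 = 38,400,000 bytes.
Total = 2,415,840,000 bytes = 2.25 GiB.

2.25 GiB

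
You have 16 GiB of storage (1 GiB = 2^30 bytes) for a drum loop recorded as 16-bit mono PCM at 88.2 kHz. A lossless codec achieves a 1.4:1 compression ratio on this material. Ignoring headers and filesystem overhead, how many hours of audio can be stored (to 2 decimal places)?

Uncompressed byte rate = 88,200 × 2 × 1 = 176,400 bytes/s.
After 1.4:1 compression, effective rate ≈ 126000 bytes/s.
Capacity = 16 × 1,073,741,824 = 17,179,869,184 bytes.
17,179,869,184 / effective rate ≈ 136348.17 s → 37.87 hours.

37.87 hours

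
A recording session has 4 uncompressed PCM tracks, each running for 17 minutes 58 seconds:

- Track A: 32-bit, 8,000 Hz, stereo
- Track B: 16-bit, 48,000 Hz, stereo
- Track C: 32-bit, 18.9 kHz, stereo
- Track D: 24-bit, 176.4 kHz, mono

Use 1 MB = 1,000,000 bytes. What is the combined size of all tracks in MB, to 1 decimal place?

1009.4 MB

17 minutes 58 seconds = 1,078 s.
Track A: 8,000 × 1,078 × 4 × 2 = 68,992,000 bytes.
Track B: 48,000 × 1,078 × 2 × 2 = 206,976,000 bytes.
Track C: 18,900 × 1,078 × 4 × 2 = 162,993,600 bytes.
Track D: 176,400 × 1,078 × 3 × 1 = 570,477,600 bytes.
Total = 1,009,439,200 bytes = 1009.4 MB.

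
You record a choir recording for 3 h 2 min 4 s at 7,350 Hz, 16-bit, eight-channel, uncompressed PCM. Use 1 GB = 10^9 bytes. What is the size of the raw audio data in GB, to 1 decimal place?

1.3 GB

Duration = 3 h 2 min 4 s = 10,924 s.
Bytes = 7,350 samples/s × 10,924 s × 2 bytes/sample × 8 ch = 1,284,662,400 bytes.
1,284,662,400 / 1,000,000,000 = 1.3 GB.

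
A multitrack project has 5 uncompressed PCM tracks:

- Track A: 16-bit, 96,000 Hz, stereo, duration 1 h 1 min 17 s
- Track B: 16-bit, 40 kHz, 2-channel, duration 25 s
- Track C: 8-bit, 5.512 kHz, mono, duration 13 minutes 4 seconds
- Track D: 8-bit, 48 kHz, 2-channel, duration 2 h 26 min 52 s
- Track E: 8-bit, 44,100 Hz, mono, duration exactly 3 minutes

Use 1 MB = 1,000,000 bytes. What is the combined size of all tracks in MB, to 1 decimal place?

2274.2 MB

Track A: 1 h 1 min 17 s = 3,677 s; 96,000 × 3,677 × 2 × 2 = 1,411,968,000 bytes.
Track B: 40,000 × 25 × 2 × 2 = 4,000,000 bytes.
Track C: 13 minutes 4 seconds = 784 s; 5,512 × 784 × 1 × 1 = 4,321,408 bytes.
Track D: 2 h 26 min 52 s = 8,812 s; 48,000 × 8,812 × 1 × 2 = 845,952,000 bytes.
Track E: exactly 3 minutes = 180 s; 44,100 × 180 × 1 × 1 = 7,938,000 bytes.
Total = 2,274,179,408 bytes = 2274.2 MB.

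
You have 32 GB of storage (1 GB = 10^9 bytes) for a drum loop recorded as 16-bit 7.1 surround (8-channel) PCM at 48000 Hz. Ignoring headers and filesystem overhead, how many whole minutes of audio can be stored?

Uncompressed byte rate = 48,000 × 2 × 8 = 768,000 bytes/s.
Capacity = 32 × 1,000,000,000 = 32,000,000,000 bytes.
32,000,000,000 / 768,000 ≈ 41666.67 s → 694 minutes.

694 minutes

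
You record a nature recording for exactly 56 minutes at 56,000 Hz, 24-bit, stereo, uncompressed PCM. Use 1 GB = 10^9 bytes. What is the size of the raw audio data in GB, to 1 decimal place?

Duration = exactly 56 minutes = 3,360 s.
Bytes = 56,000 samples/s × 3,360 s × 3 bytes/sample × 2 ch = 1,128,960,000 bytes.
1,128,960,000 / 1,000,000,000 = 1.1 GB.

1.1 GB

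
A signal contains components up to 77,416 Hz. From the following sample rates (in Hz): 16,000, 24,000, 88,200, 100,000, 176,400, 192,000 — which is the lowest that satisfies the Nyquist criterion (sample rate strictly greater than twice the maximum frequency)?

176,400 Hz

Need sample rate > 2 × 77,416 = 154,832 Hz.
Lowest listed rate above 154,832 Hz is 176,400 Hz.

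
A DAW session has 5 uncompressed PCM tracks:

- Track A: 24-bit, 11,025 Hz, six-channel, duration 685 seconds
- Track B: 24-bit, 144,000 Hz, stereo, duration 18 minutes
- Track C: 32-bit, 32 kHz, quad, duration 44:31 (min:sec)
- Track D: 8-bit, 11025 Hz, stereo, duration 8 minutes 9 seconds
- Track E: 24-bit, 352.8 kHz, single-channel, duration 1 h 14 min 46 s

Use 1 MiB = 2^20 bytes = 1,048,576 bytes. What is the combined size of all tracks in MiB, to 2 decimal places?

Track A: 11,025 × 685 × 3 × 6 = 135,938,250 bytes.
Track B: 18 minutes = 1,080 s; 144,000 × 1,080 × 3 × 2 = 933,120,000 bytes.
Track C: 44:31 (min:sec) = 2,671 s; 32,000 × 2,671 × 4 × 4 = 1,367,552,000 bytes.
Track D: 8 minutes 9 seconds = 489 s; 11,025 × 489 × 1 × 2 = 10,782,450 bytes.
Track E: 1 h 14 min 46 s = 4,486 s; 352,800 × 4,486 × 3 × 1 = 4,747,982,400 bytes.
Total = 7,195,375,100 bytes = 6862.04 MiB.

6862.04 MiB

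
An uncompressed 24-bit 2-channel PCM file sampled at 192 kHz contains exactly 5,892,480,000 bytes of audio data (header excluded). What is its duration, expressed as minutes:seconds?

Byte rate = 192,000 × 3 × 2 = 1,152,000 bytes/s.
Duration = 5,892,480,000 / 1,152,000 = 5,115 s.
5,115 s = 85:15.

85:15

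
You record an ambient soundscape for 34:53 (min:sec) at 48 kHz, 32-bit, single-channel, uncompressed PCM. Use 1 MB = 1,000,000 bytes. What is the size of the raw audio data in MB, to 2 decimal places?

401.86 MB

Duration = 34:53 (min:sec) = 2,093 s.
Bytes = 48,000 samples/s × 2,093 s × 4 bytes/sample × 1 ch = 401,856,000 bytes.
401,856,000 / 1,000,000 = 401.86 MB.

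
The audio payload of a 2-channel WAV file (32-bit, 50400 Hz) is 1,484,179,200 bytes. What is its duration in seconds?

3,681 seconds

Byte rate = 50,400 × 4 × 2 = 403,200 bytes/s.
Duration = 1,484,179,200 / 403,200 = 3,681 s.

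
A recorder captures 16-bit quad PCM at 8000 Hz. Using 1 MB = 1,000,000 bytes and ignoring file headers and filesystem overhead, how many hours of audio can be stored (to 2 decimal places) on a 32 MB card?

0.14 hours

Uncompressed byte rate = 8,000 × 2 × 4 = 64,000 bytes/s.
Capacity = 32 × 1,000,000 = 32,000,000 bytes.
32,000,000 / 64,000 ≈ 500 s → 0.14 hours.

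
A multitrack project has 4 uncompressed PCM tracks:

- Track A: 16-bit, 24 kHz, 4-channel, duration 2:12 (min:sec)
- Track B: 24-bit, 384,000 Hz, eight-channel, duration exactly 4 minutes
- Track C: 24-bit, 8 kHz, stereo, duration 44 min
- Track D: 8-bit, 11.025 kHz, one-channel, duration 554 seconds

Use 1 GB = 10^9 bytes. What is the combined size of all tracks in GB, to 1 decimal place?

2.4 GB

Track A: 2:12 (min:sec) = 132 s; 24,000 × 132 × 2 × 4 = 25,344,000 bytes.
Track B: exactly 4 minutes = 240 s; 384,000 × 240 × 3 × 8 = 2,211,840,000 bytes.
Track C: 44 min = 2,640 s; 8,000 × 2,640 × 3 × 2 = 126,720,000 bytes.
Track D: 11,025 × 554 × 1 × 1 = 6,107,850 bytes.
Total = 2,370,011,850 bytes = 2.4 GB.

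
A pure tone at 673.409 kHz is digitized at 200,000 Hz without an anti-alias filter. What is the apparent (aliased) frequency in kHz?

Nyquist = 200,000/2 = 100,000 Hz; 673,409 Hz exceeds it.
Alias = |673,409 − 3×200,000| = |673,409 − 600,000| = 73,409 Hz = 73.409 kHz.

73.409 kHz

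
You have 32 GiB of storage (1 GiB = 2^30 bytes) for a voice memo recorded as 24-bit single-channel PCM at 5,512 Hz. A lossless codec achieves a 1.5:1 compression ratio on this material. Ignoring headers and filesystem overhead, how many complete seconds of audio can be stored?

Uncompressed byte rate = 5,512 × 3 × 1 = 16,536 bytes/s.
After 1.5:1 compression, effective rate ≈ 11024 bytes/s.
Capacity = 32 × 1,073,741,824 = 34,359,738,368 bytes.
34,359,738,368 / effective rate ≈ 3116812.26 s → 3,116,812 seconds.

3,116,812 seconds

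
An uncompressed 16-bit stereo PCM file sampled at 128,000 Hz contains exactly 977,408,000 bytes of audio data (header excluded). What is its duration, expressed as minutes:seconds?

Byte rate = 128,000 × 2 × 2 = 512,000 bytes/s.
Duration = 977,408,000 / 512,000 = 1,909 s.
1,909 s = 31:49.

31:49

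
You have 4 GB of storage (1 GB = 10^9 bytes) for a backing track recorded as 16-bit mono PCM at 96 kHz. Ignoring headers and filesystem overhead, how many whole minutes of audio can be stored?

Uncompressed byte rate = 96,000 × 2 × 1 = 192,000 bytes/s.
Capacity = 4 × 1,000,000,000 = 4,000,000,000 bytes.
4,000,000,000 / 192,000 ≈ 20833.33 s → 347 minutes.

347 minutes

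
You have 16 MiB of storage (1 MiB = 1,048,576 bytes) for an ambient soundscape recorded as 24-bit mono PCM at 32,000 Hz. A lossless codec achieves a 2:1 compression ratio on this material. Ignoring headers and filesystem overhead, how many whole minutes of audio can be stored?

5 minutes

Uncompressed byte rate = 32,000 × 3 × 1 = 96,000 bytes/s.
After 2:1 compression, effective rate ≈ 48000 bytes/s.
Capacity = 16 × 1,048,576 = 16,777,216 bytes.
16,777,216 / effective rate ≈ 349.53 s → 5 minutes.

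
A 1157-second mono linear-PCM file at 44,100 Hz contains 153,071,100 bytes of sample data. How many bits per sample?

Bytes per sample = 153,071,100 / (44,100 × 1,157 × 1) = 153,071,100 / 51,023,700 = 3.
Bit depth = 3 × 8 = 24 bits.

24 bits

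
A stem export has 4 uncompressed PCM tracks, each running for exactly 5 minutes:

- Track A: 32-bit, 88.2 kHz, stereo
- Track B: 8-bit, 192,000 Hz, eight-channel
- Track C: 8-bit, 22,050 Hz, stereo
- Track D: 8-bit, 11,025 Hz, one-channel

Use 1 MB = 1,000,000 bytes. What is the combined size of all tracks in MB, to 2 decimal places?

689.02 MB

exactly 5 minutes = 300 s.
Track A: 88,200 × 300 × 4 × 2 = 211,680,000 bytes.
Track B: 192,000 × 300 × 1 × 8 = 460,800,000 bytes.
Track C: 22,050 × 300 × 1 × 2 = 13,230,000 bytes.
Track D: 11,025 × 300 × 1 × 1 = 3,307,500 bytes.
Total = 689,017,500 bytes = 689.02 MB.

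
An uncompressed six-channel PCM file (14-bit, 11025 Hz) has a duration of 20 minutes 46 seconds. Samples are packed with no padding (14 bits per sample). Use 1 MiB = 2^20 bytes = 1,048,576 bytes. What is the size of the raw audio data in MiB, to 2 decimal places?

137.56 MiB

Duration = 20 minutes 46 seconds = 1,246 s.
Bits = 11,025 × 1,246 × 14 × 6 = 1,153,920,600 bits = 144,240,075 bytes.
144,240,075 / 1,048,576 = 137.56 MiB.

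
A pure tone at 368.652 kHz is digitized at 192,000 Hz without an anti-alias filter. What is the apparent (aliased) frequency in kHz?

Nyquist = 192,000/2 = 96,000 Hz; 368,652 Hz exceeds it.
Alias = |368,652 − 2×192,000| = |368,652 − 384,000| = 15,348 Hz = 15.348 kHz.

15.348 kHz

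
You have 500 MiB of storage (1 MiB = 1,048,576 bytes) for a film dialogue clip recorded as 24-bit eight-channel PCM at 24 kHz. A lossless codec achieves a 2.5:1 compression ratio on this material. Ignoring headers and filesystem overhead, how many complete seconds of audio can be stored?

2,275 seconds

Uncompressed byte rate = 24,000 × 3 × 8 = 576,000 bytes/s.
After 2.5:1 compression, effective rate ≈ 230400 bytes/s.
Capacity = 500 × 1,048,576 = 524,288,000 bytes.
524,288,000 / effective rate ≈ 2275.56 s → 2,275 seconds.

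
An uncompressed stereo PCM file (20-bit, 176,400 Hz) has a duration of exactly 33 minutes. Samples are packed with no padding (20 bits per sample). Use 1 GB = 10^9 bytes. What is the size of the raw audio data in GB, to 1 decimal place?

1.7 GB

Duration = exactly 33 minutes = 1,980 s.
Bits = 176,400 × 1,980 × 20 × 2 = 13,970,880,000 bits = 1,746,360,000 bytes.
1,746,360,000 / 1,000,000,000 = 1.7 GB.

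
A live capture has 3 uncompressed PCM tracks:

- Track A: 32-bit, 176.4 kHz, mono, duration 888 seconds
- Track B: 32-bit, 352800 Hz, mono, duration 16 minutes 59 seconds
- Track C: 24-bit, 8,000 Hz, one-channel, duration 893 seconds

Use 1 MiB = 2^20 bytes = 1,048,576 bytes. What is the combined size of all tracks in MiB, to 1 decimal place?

1989.4 MiB

Track A: 176,400 × 888 × 4 × 1 = 626,572,800 bytes.
Track B: 16 minutes 59 seconds = 1,019 s; 352,800 × 1,019 × 4 × 1 = 1,438,012,800 bytes.
Track C: 8,000 × 893 × 3 × 1 = 21,432,000 bytes.
Total = 2,086,017,600 bytes = 1989.4 MiB.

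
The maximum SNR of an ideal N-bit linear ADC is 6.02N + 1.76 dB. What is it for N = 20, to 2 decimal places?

6.02 × 20 + 1.76 = 122.16 dB.

122.16 dB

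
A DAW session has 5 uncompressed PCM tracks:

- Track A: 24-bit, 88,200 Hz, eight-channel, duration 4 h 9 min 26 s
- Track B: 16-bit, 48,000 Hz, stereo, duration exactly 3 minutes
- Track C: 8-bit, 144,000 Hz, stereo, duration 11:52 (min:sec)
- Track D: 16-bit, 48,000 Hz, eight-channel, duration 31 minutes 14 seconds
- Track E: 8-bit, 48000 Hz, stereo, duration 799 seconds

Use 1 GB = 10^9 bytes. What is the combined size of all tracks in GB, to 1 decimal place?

33.4 GB

Track A: 4 h 9 min 26 s = 14,966 s; 88,200 × 14,966 × 3 × 8 = 31,680,028,800 bytes.
Track B: exactly 3 minutes = 180 s; 48,000 × 180 × 2 × 2 = 34,560,000 bytes.
Track C: 11:52 (min:sec) = 712 s; 144,000 × 712 × 1 × 2 = 205,056,000 bytes.
Track D: 31 minutes 14 seconds = 1,874 s; 48,000 × 1,874 × 2 × 8 = 1,439,232,000 bytes.
Track E: 48,000 × 799 × 1 × 2 = 76,704,000 bytes.
Total = 33,435,580,800 bytes = 33.4 GB.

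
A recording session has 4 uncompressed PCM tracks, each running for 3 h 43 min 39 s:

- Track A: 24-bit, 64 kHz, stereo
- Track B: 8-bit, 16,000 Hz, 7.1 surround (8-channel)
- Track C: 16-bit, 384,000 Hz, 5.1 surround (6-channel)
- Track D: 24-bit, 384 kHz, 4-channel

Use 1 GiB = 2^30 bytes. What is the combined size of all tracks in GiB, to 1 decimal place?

121.6 GiB

3 h 43 min 39 s = 13,419 s.
Track A: 64,000 × 13,419 × 3 × 2 = 5,152,896,000 bytes.
Track B: 16,000 × 13,419 × 1 × 8 = 1,717,632,000 bytes.
Track C: 384,000 × 13,419 × 2 × 6 = 61,834,752,000 bytes.
Track D: 384,000 × 13,419 × 3 × 4 = 61,834,752,000 bytes.
Total = 130,540,032,000 bytes = 121.6 GiB.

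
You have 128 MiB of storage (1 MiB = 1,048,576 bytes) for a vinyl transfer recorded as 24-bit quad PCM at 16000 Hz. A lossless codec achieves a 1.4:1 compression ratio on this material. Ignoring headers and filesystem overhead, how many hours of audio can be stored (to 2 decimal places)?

0.27 hours

Uncompressed byte rate = 16,000 × 3 × 4 = 192,000 bytes/s.
After 1.4:1 compression, effective rate ≈ 137142.86 bytes/s.
Capacity = 128 × 1,048,576 = 134,217,728 bytes.
134,217,728 / effective rate ≈ 978.67 s → 0.27 hours.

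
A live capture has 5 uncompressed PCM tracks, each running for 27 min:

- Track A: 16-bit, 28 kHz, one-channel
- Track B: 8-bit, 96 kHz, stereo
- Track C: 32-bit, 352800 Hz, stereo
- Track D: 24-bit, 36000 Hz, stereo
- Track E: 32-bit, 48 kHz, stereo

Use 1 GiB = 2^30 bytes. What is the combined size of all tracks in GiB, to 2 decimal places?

27 min = 1,620 s.
Track A: 28,000 × 1,620 × 2 × 1 = 90,720,000 bytes.
Track B: 96,000 × 1,620 × 1 × 2 = 311,040,000 bytes.
Track C: 352,800 × 1,620 × 4 × 2 = 4,572,288,000 bytes.
Track D: 36,000 × 1,620 × 3 × 2 = 349,920,000 bytes.
Track E: 48,000 × 1,620 × 4 × 2 = 622,080,000 bytes.
Total = 5,946,048,000 bytes = 5.54 GiB.

5.54 GiB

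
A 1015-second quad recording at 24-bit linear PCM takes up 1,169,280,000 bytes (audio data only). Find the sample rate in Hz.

Bytes = sample_rate × seconds × bytes_per_sample × channels.
sample_rate = 1,169,280,000 / (1,015 × 3 × 4) = 1,169,280,000 / 12,180 = 96,000 Hz.

96,000 Hz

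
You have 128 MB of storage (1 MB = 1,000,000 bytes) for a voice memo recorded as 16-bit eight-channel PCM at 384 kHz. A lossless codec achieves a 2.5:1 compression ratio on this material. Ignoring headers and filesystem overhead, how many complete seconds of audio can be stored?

52 seconds

Uncompressed byte rate = 384,000 × 2 × 8 = 6,144,000 bytes/s.
After 2.5:1 compression, effective rate ≈ 2457600 bytes/s.
Capacity = 128 × 1,000,000 = 128,000,000 bytes.
128,000,000 / effective rate ≈ 52.08 s → 52 seconds.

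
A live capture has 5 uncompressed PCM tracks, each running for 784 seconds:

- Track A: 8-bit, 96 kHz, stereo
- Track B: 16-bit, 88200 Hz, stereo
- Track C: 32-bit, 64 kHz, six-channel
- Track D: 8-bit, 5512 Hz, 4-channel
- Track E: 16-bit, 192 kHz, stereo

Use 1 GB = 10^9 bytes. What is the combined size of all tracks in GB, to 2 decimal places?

Track A: 96,000 × 784 × 1 × 2 = 150,528,000 bytes.
Track B: 88,200 × 784 × 2 × 2 = 276,595,200 bytes.
Track C: 64,000 × 784 × 4 × 6 = 1,204,224,000 bytes.
Track D: 5,512 × 784 × 1 × 4 = 17,285,632 bytes.
Track E: 192,000 × 784 × 2 × 2 = 602,112,000 bytes.
Total = 2,250,744,832 bytes = 2.25 GB.

2.25 GB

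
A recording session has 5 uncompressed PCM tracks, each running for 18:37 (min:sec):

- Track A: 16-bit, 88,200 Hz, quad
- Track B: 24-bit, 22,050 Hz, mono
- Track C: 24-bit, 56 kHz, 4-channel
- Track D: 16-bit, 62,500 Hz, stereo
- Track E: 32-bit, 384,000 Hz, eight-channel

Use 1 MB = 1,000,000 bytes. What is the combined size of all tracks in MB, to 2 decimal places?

18:37 (min:sec) = 1,117 s.
Track A: 88,200 × 1,117 × 2 × 4 = 788,155,200 bytes.
Track B: 22,050 × 1,117 × 3 × 1 = 73,889,550 bytes.
Track C: 56,000 × 1,117 × 3 × 4 = 750,624,000 bytes.
Track D: 62,500 × 1,117 × 2 × 2 = 279,250,000 bytes.
Track E: 384,000 × 1,117 × 4 × 8 = 13,725,696,000 bytes.
Total = 15,617,614,750 bytes = 15617.61 MB.

15617.61 MB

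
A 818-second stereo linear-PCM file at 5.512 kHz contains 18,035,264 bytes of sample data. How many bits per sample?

Bytes per sample = 18,035,264 / (5,512 × 818 × 2) = 18,035,264 / 9,017,632 = 2.
Bit depth = 2 × 8 = 16 bits.

16 bits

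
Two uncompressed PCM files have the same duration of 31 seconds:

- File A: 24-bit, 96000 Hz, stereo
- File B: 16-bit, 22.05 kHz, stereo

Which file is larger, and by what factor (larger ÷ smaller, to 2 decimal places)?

File A, by a factor of 6.53

File A: 96,000 × 3 × 2 = 576,000 bytes/s.
File B: 22,050 × 2 × 2 = 88,200 bytes/s.
File A is larger; ratio = 17,856,000 / 2,734,200 = 6.53.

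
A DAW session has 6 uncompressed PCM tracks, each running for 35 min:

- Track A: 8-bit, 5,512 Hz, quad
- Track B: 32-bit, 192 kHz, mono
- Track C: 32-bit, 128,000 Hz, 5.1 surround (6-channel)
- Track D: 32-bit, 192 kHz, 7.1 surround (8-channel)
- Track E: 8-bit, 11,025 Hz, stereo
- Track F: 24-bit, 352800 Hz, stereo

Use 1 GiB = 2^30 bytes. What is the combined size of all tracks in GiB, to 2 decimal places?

35 min = 2,100 s.
Track A: 5,512 × 2,100 × 1 × 4 = 46,300,800 bytes.
Track B: 192,000 × 2,100 × 4 × 1 = 1,612,800,000 bytes.
Track C: 128,000 × 2,100 × 4 × 6 = 6,451,200,000 bytes.
Track D: 192,000 × 2,100 × 4 × 8 = 12,902,400,000 bytes.
Track E: 11,025 × 2,100 × 1 × 2 = 46,305,000 bytes.
Track F: 352,800 × 2,100 × 3 × 2 = 4,445,280,000 bytes.
Total = 25,504,285,800 bytes = 23.75 GiB.

23.75 GiB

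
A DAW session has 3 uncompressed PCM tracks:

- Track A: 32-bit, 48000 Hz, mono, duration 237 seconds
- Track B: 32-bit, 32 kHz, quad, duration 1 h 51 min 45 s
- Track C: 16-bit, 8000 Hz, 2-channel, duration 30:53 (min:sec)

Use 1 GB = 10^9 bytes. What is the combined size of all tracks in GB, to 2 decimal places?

3.54 GB

Track A: 48,000 × 237 × 4 × 1 = 45,504,000 bytes.
Track B: 1 h 51 min 45 s = 6,705 s; 32,000 × 6,705 × 4 × 4 = 3,432,960,000 bytes.
Track C: 30:53 (min:sec) = 1,853 s; 8,000 × 1,853 × 2 × 2 = 59,296,000 bytes.
Total = 3,537,760,000 bytes = 3.54 GB.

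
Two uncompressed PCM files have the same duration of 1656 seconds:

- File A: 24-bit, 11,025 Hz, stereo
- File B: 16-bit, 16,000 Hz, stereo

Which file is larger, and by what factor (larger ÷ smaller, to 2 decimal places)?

File A: 11,025 × 3 × 2 = 66,150 bytes/s.
File B: 16,000 × 2 × 2 = 64,000 bytes/s.
File A is larger; ratio = 109,544,400 / 105,984,000 = 1.03.

File A, by a factor of 1.03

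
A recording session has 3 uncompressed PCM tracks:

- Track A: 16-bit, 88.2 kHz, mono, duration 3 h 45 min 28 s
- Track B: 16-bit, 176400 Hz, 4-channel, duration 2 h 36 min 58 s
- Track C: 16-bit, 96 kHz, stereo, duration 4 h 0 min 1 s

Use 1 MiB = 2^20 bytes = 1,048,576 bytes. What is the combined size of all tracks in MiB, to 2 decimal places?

20224.58 MiB

Track A: 3 h 45 min 28 s = 13,528 s; 88,200 × 13,528 × 2 × 1 = 2,386,339,200 bytes.
Track B: 2 h 36 min 58 s = 9,418 s; 176,400 × 9,418 × 2 × 4 = 13,290,681,600 bytes.
Track C: 4 h 0 min 1 s = 14,401 s; 96,000 × 14,401 × 2 × 2 = 5,529,984,000 bytes.
Total = 21,207,004,800 bytes = 20224.58 MiB.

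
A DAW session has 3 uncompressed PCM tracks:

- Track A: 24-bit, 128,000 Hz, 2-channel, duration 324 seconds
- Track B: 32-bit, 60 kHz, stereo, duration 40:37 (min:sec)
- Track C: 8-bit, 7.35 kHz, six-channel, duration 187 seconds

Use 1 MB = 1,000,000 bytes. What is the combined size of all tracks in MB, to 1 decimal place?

Track A: 128,000 × 324 × 3 × 2 = 248,832,000 bytes.
Track B: 40:37 (min:sec) = 2,437 s; 60,000 × 2,437 × 4 × 2 = 1,169,760,000 bytes.
Track C: 7,350 × 187 × 1 × 6 = 8,246,700 bytes.
Total = 1,426,838,700 bytes = 1426.8 MB.

1426.8 MB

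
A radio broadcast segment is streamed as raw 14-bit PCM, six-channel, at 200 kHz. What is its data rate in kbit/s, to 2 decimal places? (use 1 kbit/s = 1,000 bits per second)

Bit rate = 200,000 × 14 × 6 = 16,800,000 bits/s.
= 16800.00 kbit/s.

16800.00 kbit/s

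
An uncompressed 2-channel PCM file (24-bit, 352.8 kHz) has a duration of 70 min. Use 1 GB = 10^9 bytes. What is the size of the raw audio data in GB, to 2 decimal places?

Duration = 70 min = 4,200 s.
Bytes = 352,800 samples/s × 4,200 s × 3 bytes/sample × 2 ch = 8,890,560,000 bytes.
8,890,560,000 / 1,000,000,000 = 8.89 GB.

8.89 GB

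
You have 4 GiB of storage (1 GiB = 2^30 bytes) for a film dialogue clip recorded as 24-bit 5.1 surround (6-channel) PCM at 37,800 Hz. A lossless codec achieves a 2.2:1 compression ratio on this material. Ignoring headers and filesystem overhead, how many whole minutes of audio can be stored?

Uncompressed byte rate = 37,800 × 3 × 6 = 680,400 bytes/s.
After 2.2:1 compression, effective rate ≈ 309272.73 bytes/s.
Capacity = 4 × 1,073,741,824 = 4,294,967,296 bytes.
4,294,967,296 / effective rate ≈ 13887.31 s → 231 minutes.

231 minutes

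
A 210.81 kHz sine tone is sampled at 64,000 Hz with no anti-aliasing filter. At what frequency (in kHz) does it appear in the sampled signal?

Nyquist = 64,000/2 = 32,000 Hz; 210,810 Hz exceeds it.
Alias = |210,810 − 3×64,000| = |210,810 − 192,000| = 18,810 Hz = 18.81 kHz.

18.81 kHz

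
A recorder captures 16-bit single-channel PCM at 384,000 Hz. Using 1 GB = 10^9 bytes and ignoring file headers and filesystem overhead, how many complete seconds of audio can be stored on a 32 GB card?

41,666 seconds

Uncompressed byte rate = 384,000 × 2 × 1 = 768,000 bytes/s.
Capacity = 32 × 1,000,000,000 = 32,000,000,000 bytes.
32,000,000,000 / 768,000 ≈ 41666.67 s → 41,666 seconds.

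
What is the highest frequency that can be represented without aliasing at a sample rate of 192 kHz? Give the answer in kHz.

96 kHz

Nyquist frequency = sample rate / 2 = 192,000 / 2 = 96 kHz.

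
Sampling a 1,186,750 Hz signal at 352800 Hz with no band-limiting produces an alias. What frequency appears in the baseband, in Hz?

Nyquist = 352,800/2 = 176,400 Hz; 1,186,750 Hz exceeds it.
Alias = |1,186,750 − 3×352,800| = |1,186,750 − 1,058,400| = 128,350 Hz.

128,350 Hz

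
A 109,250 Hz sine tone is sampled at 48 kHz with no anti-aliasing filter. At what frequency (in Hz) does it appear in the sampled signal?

13,250 Hz

Nyquist = 48,000/2 = 24,000 Hz; 109,250 Hz exceeds it.
Alias = |109,250 − 2×48,000| = |109,250 − 96,000| = 13,250 Hz.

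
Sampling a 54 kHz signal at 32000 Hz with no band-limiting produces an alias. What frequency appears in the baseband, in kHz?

10 kHz

Nyquist = 32,000/2 = 16,000 Hz; 54,000 Hz exceeds it.
Alias = |54,000 − 2×32,000| = |54,000 − 64,000| = 10,000 Hz = 10 kHz.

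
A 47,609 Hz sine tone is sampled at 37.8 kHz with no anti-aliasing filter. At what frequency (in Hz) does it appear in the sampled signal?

Nyquist = 37,800/2 = 18,900 Hz; 47,609 Hz exceeds it.
Alias = |47,609 − 1×37,800| = |47,609 − 37,800| = 9,809 Hz.

9,809 Hz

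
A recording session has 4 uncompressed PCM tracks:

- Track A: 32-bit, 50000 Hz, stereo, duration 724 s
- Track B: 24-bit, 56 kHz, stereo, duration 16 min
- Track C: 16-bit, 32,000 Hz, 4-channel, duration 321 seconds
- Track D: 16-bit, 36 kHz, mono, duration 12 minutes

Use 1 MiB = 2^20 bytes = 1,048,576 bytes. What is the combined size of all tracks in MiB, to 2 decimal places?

Track A: 50,000 × 724 × 4 × 2 = 289,600,000 bytes.
Track B: 16 min = 960 s; 56,000 × 960 × 3 × 2 = 322,560,000 bytes.
Track C: 32,000 × 321 × 2 × 4 = 82,176,000 bytes.
Track D: 12 minutes = 720 s; 36,000 × 720 × 2 × 1 = 51,840,000 bytes.
Total = 746,176,000 bytes = 711.61 MiB.

711.61 MiB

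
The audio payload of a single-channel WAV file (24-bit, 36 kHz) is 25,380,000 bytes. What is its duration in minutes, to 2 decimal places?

3.92 minutes

Byte rate = 36,000 × 3 × 1 = 108,000 bytes/s.
Duration = 25,380,000 / 108,000 = 235 s.
235 s / 60 = 3.92 minutes.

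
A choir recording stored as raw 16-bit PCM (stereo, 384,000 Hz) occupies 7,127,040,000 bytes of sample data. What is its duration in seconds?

Byte rate = 384,000 × 2 × 2 = 1,536,000 bytes/s.
Duration = 7,127,040,000 / 1,536,000 = 4,640 s.

4,640 seconds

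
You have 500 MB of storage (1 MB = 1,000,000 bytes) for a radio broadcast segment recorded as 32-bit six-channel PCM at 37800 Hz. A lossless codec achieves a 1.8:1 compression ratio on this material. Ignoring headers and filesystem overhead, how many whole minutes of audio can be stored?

16 minutes

Uncompressed byte rate = 37,800 × 4 × 6 = 907,200 bytes/s.
After 1.8:1 compression, effective rate ≈ 504000 bytes/s.
Capacity = 500 × 1,000,000 = 500,000,000 bytes.
500,000,000 / effective rate ≈ 992.06 s → 16 minutes.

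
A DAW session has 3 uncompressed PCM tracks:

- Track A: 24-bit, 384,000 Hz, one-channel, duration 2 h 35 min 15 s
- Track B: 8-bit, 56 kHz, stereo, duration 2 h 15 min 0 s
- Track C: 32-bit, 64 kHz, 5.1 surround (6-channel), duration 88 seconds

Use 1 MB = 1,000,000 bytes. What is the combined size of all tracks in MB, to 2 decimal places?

11773.25 MB

Track A: 2 h 35 min 15 s = 9,315 s; 384,000 × 9,315 × 3 × 1 = 10,730,880,000 bytes.
Track B: 2 h 15 min 0 s = 8,100 s; 56,000 × 8,100 × 1 × 2 = 907,200,000 bytes.
Track C: 64,000 × 88 × 4 × 6 = 135,168,000 bytes.
Total = 11,773,248,000 bytes = 11773.25 MB.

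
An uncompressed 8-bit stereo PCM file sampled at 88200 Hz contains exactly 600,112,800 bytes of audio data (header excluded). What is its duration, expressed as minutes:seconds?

56:42

Byte rate = 88,200 × 1 × 2 = 176,400 bytes/s.
Duration = 600,112,800 / 176,400 = 3,402 s.
3,402 s = 56:42.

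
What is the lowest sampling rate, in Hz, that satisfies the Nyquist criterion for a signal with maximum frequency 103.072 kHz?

206,144 Hz

Minimum sample rate = 2 × 103,072 Hz = 206,144 Hz.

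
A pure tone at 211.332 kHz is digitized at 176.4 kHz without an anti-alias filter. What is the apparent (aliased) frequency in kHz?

34.932 kHz

Nyquist = 176,400/2 = 88,200 Hz; 211,332 Hz exceeds it.
Alias = |211,332 − 1×176,400| = |211,332 − 176,400| = 34,932 Hz = 34.932 kHz.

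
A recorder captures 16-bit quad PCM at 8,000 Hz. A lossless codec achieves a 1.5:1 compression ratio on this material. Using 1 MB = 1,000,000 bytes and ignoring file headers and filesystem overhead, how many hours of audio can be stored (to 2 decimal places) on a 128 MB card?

0.83 hours

Uncompressed byte rate = 8,000 × 2 × 4 = 64,000 bytes/s.
After 1.5:1 compression, effective rate ≈ 42666.67 bytes/s.
Capacity = 128 × 1,000,000 = 128,000,000 bytes.
128,000,000 / effective rate ≈ 3000 s → 0.83 hours.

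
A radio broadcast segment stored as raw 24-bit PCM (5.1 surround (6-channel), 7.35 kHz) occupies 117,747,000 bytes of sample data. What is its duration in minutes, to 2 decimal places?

14.83 minutes

Byte rate = 7,350 × 3 × 6 = 132,300 bytes/s.
Duration = 117,747,000 / 132,300 = 890 s.
890 s / 60 = 14.83 minutes.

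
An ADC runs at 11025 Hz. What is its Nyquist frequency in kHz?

Nyquist frequency = sample rate / 2 = 11,025 / 2 = 5.5125 kHz.

5.5125 kHz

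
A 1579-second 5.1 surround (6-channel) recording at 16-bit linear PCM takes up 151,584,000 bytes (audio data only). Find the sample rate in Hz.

8,000 Hz

Bytes = sample_rate × seconds × bytes_per_sample × channels.
sample_rate = 151,584,000 / (1,579 × 2 × 6) = 151,584,000 / 18,948 = 8,000 Hz.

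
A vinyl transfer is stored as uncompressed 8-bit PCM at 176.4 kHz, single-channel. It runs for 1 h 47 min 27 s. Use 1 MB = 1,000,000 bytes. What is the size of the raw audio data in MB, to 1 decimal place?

Duration = 1 h 47 min 27 s = 6,447 s.
Bytes = 176,400 samples/s × 6,447 s × 1 bytes/sample × 1 ch = 1,137,250,800 bytes.
1,137,250,800 / 1,000,000 = 1137.3 MB.

1137.3 MB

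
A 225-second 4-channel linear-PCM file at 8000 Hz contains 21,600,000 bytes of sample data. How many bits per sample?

Bytes per sample = 21,600,000 / (8,000 × 225 × 4) = 21,600,000 / 7,200,000 = 3.
Bit depth = 3 × 8 = 24 bits.

24 bits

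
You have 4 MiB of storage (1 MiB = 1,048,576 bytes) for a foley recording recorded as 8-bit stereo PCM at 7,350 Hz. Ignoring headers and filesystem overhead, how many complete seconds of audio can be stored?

285 seconds

Uncompressed byte rate = 7,350 × 1 × 2 = 14,700 bytes/s.
Capacity = 4 × 1,048,576 = 4,194,304 bytes.
4,194,304 / 14,700 ≈ 285.33 s → 285 seconds.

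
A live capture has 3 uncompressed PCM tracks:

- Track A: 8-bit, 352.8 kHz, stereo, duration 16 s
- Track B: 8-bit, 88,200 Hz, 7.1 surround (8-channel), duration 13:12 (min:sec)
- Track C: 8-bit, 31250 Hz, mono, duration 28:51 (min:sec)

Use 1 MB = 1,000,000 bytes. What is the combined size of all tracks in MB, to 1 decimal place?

Track A: 352,800 × 16 × 1 × 2 = 11,289,600 bytes.
Track B: 13:12 (min:sec) = 792 s; 88,200 × 792 × 1 × 8 = 558,835,200 bytes.
Track C: 28:51 (min:sec) = 1,731 s; 31,250 × 1,731 × 1 × 1 = 54,093,750 bytes.
Total = 624,218,550 bytes = 624.2 MB.

624.2 MB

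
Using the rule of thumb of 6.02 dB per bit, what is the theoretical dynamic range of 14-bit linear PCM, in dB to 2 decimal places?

84.28 dB

14 × 6.02 = 84.28 dB.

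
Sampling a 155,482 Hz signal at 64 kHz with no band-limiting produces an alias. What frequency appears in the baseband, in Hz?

Nyquist = 64,000/2 = 32,000 Hz; 155,482 Hz exceeds it.
Alias = |155,482 − 2×64,000| = |155,482 − 128,000| = 27,482 Hz.

27,482 Hz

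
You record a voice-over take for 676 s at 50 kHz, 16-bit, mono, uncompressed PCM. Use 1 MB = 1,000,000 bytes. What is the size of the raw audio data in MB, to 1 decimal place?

Bytes = 50,000 samples/s × 676 s × 2 bytes/sample × 1 ch = 67,600,000 bytes.
67,600,000 / 1,000,000 = 67.6 MB.

67.6 MB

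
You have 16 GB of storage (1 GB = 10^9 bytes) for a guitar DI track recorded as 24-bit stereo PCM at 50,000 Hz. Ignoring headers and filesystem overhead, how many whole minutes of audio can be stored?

Uncompressed byte rate = 50,000 × 3 × 2 = 300,000 bytes/s.
Capacity = 16 × 1,000,000,000 = 16,000,000,000 bytes.
16,000,000,000 / 300,000 ≈ 53333.33 s → 888 minutes.

888 minutes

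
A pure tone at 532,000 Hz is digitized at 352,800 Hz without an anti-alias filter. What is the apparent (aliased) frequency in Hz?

Nyquist = 352,800/2 = 176,400 Hz; 532,000 Hz exceeds it.
Alias = |532,000 − 2×352,800| = |532,000 − 705,600| = 173,600 Hz.

173,600 Hz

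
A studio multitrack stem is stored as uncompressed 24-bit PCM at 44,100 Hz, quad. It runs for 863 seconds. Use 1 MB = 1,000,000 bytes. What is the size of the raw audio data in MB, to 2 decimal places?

456.70 MB

Bytes = 44,100 samples/s × 863 s × 3 bytes/sample × 4 ch = 456,699,600 bytes.
456,699,600 / 1,000,000 = 456.70 MB.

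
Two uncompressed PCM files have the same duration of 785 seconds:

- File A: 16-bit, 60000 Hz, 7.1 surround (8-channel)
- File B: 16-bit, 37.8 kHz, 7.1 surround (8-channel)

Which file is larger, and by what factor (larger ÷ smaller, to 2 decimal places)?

File A, by a factor of 1.59

File A: 60,000 × 2 × 8 = 960,000 bytes/s.
File B: 37,800 × 2 × 8 = 604,800 bytes/s.
File A is larger; ratio = 753,600,000 / 474,768,000 = 1.59.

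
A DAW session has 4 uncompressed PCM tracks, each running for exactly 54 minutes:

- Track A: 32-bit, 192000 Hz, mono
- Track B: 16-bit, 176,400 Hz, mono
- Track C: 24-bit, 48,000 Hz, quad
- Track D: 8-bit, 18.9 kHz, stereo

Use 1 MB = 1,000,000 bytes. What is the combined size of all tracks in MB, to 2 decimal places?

exactly 54 minutes = 3,240 s.
Track A: 192,000 × 3,240 × 4 × 1 = 2,488,320,000 bytes.
Track B: 176,400 × 3,240 × 2 × 1 = 1,143,072,000 bytes.
Track C: 48,000 × 3,240 × 3 × 4 = 1,866,240,000 bytes.
Track D: 18,900 × 3,240 × 1 × 2 = 122,472,000 bytes.
Total = 5,620,104,000 bytes = 5620.10 MB.

5620.10 MB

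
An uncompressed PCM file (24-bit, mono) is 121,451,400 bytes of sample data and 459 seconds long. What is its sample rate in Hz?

88,200 Hz

Bytes = sample_rate × seconds × bytes_per_sample × channels.
sample_rate = 121,451,400 / (459 × 3 × 1) = 121,451,400 / 1,377 = 88,200 Hz.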